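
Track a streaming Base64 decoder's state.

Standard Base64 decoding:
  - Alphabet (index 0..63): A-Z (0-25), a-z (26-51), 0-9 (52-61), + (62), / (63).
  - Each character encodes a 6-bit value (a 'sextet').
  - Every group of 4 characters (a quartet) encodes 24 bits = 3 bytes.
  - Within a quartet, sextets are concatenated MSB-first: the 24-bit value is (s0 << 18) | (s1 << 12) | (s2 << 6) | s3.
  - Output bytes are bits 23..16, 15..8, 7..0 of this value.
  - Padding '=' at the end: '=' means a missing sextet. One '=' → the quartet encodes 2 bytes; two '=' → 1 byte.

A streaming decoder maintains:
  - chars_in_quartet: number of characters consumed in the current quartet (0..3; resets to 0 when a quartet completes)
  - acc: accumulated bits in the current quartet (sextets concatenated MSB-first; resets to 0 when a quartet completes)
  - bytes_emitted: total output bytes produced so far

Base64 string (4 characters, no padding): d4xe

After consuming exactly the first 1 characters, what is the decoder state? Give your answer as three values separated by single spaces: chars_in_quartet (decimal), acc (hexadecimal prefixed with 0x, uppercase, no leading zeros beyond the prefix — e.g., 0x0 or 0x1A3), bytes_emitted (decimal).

After char 0 ('d'=29): chars_in_quartet=1 acc=0x1D bytes_emitted=0

Answer: 1 0x1D 0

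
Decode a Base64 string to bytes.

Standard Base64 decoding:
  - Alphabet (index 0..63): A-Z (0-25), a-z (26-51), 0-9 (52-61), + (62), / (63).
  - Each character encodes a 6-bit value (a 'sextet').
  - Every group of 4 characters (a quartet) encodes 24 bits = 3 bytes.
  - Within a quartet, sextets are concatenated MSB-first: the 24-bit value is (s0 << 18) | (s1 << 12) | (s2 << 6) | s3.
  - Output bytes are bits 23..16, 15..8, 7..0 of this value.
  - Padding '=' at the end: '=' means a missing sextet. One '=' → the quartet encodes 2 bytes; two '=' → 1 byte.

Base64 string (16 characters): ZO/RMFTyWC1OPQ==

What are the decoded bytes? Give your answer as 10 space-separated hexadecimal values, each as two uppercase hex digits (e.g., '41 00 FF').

Answer: 64 EF D1 30 54 F2 58 2D 4E 3D

Derivation:
After char 0 ('Z'=25): chars_in_quartet=1 acc=0x19 bytes_emitted=0
After char 1 ('O'=14): chars_in_quartet=2 acc=0x64E bytes_emitted=0
After char 2 ('/'=63): chars_in_quartet=3 acc=0x193BF bytes_emitted=0
After char 3 ('R'=17): chars_in_quartet=4 acc=0x64EFD1 -> emit 64 EF D1, reset; bytes_emitted=3
After char 4 ('M'=12): chars_in_quartet=1 acc=0xC bytes_emitted=3
After char 5 ('F'=5): chars_in_quartet=2 acc=0x305 bytes_emitted=3
After char 6 ('T'=19): chars_in_quartet=3 acc=0xC153 bytes_emitted=3
After char 7 ('y'=50): chars_in_quartet=4 acc=0x3054F2 -> emit 30 54 F2, reset; bytes_emitted=6
After char 8 ('W'=22): chars_in_quartet=1 acc=0x16 bytes_emitted=6
After char 9 ('C'=2): chars_in_quartet=2 acc=0x582 bytes_emitted=6
After char 10 ('1'=53): chars_in_quartet=3 acc=0x160B5 bytes_emitted=6
After char 11 ('O'=14): chars_in_quartet=4 acc=0x582D4E -> emit 58 2D 4E, reset; bytes_emitted=9
After char 12 ('P'=15): chars_in_quartet=1 acc=0xF bytes_emitted=9
After char 13 ('Q'=16): chars_in_quartet=2 acc=0x3D0 bytes_emitted=9
Padding '==': partial quartet acc=0x3D0 -> emit 3D; bytes_emitted=10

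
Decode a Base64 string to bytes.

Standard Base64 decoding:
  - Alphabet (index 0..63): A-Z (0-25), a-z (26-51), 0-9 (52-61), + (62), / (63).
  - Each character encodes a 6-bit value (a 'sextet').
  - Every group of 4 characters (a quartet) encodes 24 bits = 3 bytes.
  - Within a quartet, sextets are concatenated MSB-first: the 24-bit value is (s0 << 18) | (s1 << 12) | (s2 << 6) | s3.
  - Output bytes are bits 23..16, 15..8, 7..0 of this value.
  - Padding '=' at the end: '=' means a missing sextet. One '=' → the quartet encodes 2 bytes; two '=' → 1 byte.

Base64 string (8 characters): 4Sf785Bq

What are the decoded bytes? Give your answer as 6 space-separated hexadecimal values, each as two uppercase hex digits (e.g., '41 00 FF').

After char 0 ('4'=56): chars_in_quartet=1 acc=0x38 bytes_emitted=0
After char 1 ('S'=18): chars_in_quartet=2 acc=0xE12 bytes_emitted=0
After char 2 ('f'=31): chars_in_quartet=3 acc=0x3849F bytes_emitted=0
After char 3 ('7'=59): chars_in_quartet=4 acc=0xE127FB -> emit E1 27 FB, reset; bytes_emitted=3
After char 4 ('8'=60): chars_in_quartet=1 acc=0x3C bytes_emitted=3
After char 5 ('5'=57): chars_in_quartet=2 acc=0xF39 bytes_emitted=3
After char 6 ('B'=1): chars_in_quartet=3 acc=0x3CE41 bytes_emitted=3
After char 7 ('q'=42): chars_in_quartet=4 acc=0xF3906A -> emit F3 90 6A, reset; bytes_emitted=6

Answer: E1 27 FB F3 90 6A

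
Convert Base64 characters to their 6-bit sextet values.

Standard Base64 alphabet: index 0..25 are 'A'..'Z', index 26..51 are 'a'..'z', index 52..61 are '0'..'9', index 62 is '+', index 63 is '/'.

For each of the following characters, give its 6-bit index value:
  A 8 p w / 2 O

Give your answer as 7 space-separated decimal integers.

'A': A..Z range, ord('A') − ord('A') = 0
'8': 0..9 range, 52 + ord('8') − ord('0') = 60
'p': a..z range, 26 + ord('p') − ord('a') = 41
'w': a..z range, 26 + ord('w') − ord('a') = 48
'/': index 63
'2': 0..9 range, 52 + ord('2') − ord('0') = 54
'O': A..Z range, ord('O') − ord('A') = 14

Answer: 0 60 41 48 63 54 14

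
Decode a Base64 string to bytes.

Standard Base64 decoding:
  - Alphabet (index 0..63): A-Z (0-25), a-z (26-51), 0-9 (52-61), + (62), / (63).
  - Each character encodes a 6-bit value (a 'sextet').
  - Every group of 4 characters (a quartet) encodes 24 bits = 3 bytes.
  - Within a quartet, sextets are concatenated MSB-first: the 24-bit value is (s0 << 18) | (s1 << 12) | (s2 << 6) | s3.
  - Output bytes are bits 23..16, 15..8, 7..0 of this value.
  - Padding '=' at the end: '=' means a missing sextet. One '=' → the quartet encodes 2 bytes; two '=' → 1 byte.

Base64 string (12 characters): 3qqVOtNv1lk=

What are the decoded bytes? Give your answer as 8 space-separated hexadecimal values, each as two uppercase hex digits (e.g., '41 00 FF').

After char 0 ('3'=55): chars_in_quartet=1 acc=0x37 bytes_emitted=0
After char 1 ('q'=42): chars_in_quartet=2 acc=0xDEA bytes_emitted=0
After char 2 ('q'=42): chars_in_quartet=3 acc=0x37AAA bytes_emitted=0
After char 3 ('V'=21): chars_in_quartet=4 acc=0xDEAA95 -> emit DE AA 95, reset; bytes_emitted=3
After char 4 ('O'=14): chars_in_quartet=1 acc=0xE bytes_emitted=3
After char 5 ('t'=45): chars_in_quartet=2 acc=0x3AD bytes_emitted=3
After char 6 ('N'=13): chars_in_quartet=3 acc=0xEB4D bytes_emitted=3
After char 7 ('v'=47): chars_in_quartet=4 acc=0x3AD36F -> emit 3A D3 6F, reset; bytes_emitted=6
After char 8 ('1'=53): chars_in_quartet=1 acc=0x35 bytes_emitted=6
After char 9 ('l'=37): chars_in_quartet=2 acc=0xD65 bytes_emitted=6
After char 10 ('k'=36): chars_in_quartet=3 acc=0x35964 bytes_emitted=6
Padding '=': partial quartet acc=0x35964 -> emit D6 59; bytes_emitted=8

Answer: DE AA 95 3A D3 6F D6 59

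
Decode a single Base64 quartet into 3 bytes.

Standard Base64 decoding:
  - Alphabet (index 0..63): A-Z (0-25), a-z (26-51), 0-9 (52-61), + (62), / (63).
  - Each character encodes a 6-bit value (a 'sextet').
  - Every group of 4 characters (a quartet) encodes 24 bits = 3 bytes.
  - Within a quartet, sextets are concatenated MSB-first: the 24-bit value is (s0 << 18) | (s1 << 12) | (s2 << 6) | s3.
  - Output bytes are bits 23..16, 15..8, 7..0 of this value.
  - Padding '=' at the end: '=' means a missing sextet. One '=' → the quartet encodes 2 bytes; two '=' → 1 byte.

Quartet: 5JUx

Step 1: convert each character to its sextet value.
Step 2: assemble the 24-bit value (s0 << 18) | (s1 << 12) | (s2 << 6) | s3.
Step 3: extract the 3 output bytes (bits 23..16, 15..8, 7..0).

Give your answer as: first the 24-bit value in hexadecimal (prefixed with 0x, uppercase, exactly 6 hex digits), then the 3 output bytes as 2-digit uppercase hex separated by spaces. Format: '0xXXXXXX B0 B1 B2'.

Answer: 0xE49531 E4 95 31

Derivation:
Sextets: 5=57, J=9, U=20, x=49
24-bit: (57<<18) | (9<<12) | (20<<6) | 49
      = 0xE40000 | 0x009000 | 0x000500 | 0x000031
      = 0xE49531
Bytes: (v>>16)&0xFF=E4, (v>>8)&0xFF=95, v&0xFF=31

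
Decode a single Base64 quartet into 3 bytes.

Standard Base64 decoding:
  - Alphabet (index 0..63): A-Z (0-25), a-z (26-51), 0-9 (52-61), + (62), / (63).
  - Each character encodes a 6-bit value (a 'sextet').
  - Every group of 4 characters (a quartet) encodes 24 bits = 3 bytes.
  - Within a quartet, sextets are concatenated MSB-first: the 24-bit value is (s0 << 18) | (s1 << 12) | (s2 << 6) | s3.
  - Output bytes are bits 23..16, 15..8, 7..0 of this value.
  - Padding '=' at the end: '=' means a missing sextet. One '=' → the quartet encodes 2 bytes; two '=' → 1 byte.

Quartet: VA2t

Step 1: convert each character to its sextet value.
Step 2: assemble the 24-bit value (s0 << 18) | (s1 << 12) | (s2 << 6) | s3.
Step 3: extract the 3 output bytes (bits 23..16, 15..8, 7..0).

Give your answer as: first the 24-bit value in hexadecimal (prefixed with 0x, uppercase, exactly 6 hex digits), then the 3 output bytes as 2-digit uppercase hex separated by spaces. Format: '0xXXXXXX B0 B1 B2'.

Answer: 0x540DAD 54 0D AD

Derivation:
Sextets: V=21, A=0, 2=54, t=45
24-bit: (21<<18) | (0<<12) | (54<<6) | 45
      = 0x540000 | 0x000000 | 0x000D80 | 0x00002D
      = 0x540DAD
Bytes: (v>>16)&0xFF=54, (v>>8)&0xFF=0D, v&0xFF=AD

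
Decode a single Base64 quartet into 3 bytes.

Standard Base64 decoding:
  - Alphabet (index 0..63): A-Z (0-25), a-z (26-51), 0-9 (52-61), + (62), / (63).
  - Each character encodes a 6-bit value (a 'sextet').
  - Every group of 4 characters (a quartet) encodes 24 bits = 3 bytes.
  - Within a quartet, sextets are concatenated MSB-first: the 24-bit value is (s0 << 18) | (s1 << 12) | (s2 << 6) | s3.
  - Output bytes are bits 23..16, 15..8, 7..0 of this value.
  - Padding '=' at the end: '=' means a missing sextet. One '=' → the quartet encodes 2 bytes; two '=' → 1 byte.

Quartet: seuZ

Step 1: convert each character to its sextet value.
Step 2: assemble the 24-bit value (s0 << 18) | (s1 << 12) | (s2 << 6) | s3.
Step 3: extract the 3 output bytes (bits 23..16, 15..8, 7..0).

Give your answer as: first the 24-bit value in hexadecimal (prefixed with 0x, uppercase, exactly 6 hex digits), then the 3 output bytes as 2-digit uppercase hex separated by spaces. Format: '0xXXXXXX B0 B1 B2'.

Answer: 0xB1EB99 B1 EB 99

Derivation:
Sextets: s=44, e=30, u=46, Z=25
24-bit: (44<<18) | (30<<12) | (46<<6) | 25
      = 0xB00000 | 0x01E000 | 0x000B80 | 0x000019
      = 0xB1EB99
Bytes: (v>>16)&0xFF=B1, (v>>8)&0xFF=EB, v&0xFF=99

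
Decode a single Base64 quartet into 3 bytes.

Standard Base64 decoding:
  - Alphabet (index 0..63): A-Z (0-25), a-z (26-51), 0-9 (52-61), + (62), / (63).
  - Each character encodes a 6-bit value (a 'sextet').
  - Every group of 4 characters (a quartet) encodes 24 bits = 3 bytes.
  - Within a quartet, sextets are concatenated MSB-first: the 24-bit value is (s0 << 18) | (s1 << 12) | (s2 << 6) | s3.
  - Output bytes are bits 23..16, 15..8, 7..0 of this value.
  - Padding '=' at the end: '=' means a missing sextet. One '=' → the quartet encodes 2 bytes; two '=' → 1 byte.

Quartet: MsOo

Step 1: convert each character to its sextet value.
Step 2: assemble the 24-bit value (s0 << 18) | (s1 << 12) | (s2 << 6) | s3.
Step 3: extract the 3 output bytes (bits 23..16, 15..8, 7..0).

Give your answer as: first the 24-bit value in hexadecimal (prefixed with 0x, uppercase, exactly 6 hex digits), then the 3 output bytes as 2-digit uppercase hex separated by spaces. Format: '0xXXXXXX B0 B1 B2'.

Sextets: M=12, s=44, O=14, o=40
24-bit: (12<<18) | (44<<12) | (14<<6) | 40
      = 0x300000 | 0x02C000 | 0x000380 | 0x000028
      = 0x32C3A8
Bytes: (v>>16)&0xFF=32, (v>>8)&0xFF=C3, v&0xFF=A8

Answer: 0x32C3A8 32 C3 A8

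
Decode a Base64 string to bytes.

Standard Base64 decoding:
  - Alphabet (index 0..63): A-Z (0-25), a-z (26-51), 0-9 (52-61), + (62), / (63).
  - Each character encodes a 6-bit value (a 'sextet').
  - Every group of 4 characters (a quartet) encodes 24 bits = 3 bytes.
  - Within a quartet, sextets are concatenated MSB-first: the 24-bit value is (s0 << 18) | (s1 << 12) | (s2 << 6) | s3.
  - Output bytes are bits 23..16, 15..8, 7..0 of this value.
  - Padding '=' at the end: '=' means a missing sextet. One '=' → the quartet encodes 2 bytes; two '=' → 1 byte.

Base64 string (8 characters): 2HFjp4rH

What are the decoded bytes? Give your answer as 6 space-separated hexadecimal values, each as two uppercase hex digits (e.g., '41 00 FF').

After char 0 ('2'=54): chars_in_quartet=1 acc=0x36 bytes_emitted=0
After char 1 ('H'=7): chars_in_quartet=2 acc=0xD87 bytes_emitted=0
After char 2 ('F'=5): chars_in_quartet=3 acc=0x361C5 bytes_emitted=0
After char 3 ('j'=35): chars_in_quartet=4 acc=0xD87163 -> emit D8 71 63, reset; bytes_emitted=3
After char 4 ('p'=41): chars_in_quartet=1 acc=0x29 bytes_emitted=3
After char 5 ('4'=56): chars_in_quartet=2 acc=0xA78 bytes_emitted=3
After char 6 ('r'=43): chars_in_quartet=3 acc=0x29E2B bytes_emitted=3
After char 7 ('H'=7): chars_in_quartet=4 acc=0xA78AC7 -> emit A7 8A C7, reset; bytes_emitted=6

Answer: D8 71 63 A7 8A C7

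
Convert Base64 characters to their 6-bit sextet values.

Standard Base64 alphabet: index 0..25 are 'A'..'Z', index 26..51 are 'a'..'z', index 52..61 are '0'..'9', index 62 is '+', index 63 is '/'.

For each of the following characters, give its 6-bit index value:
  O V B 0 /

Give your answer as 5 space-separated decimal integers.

'O': A..Z range, ord('O') − ord('A') = 14
'V': A..Z range, ord('V') − ord('A') = 21
'B': A..Z range, ord('B') − ord('A') = 1
'0': 0..9 range, 52 + ord('0') − ord('0') = 52
'/': index 63

Answer: 14 21 1 52 63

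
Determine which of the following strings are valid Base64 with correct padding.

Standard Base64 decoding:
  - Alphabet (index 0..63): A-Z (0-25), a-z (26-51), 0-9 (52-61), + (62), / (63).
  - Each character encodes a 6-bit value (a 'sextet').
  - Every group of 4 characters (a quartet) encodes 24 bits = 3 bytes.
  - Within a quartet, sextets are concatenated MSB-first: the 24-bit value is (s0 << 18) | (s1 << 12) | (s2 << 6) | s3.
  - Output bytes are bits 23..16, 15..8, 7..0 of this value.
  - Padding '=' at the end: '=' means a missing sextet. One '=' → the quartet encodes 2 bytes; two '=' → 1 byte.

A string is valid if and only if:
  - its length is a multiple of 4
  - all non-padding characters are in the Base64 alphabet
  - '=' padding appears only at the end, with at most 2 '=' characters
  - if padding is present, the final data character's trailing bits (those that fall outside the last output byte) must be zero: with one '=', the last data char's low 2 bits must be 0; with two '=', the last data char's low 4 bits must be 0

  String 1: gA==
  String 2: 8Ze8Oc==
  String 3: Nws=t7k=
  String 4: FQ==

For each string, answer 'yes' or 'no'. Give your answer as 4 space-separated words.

Answer: yes no no yes

Derivation:
String 1: 'gA==' → valid
String 2: '8Ze8Oc==' → invalid (bad trailing bits)
String 3: 'Nws=t7k=' → invalid (bad char(s): ['=']; '=' in middle)
String 4: 'FQ==' → valid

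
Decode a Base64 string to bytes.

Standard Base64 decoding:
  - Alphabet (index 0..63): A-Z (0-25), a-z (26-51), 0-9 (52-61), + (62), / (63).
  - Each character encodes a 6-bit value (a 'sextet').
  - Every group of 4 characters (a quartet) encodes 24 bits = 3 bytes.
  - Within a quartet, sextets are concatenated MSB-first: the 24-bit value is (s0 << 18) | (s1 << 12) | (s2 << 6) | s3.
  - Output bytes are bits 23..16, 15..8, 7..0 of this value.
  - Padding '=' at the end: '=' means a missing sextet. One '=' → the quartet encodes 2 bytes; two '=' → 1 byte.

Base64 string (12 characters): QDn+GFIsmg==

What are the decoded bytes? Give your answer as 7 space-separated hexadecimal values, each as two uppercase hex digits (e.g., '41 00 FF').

Answer: 40 39 FE 18 52 2C 9A

Derivation:
After char 0 ('Q'=16): chars_in_quartet=1 acc=0x10 bytes_emitted=0
After char 1 ('D'=3): chars_in_quartet=2 acc=0x403 bytes_emitted=0
After char 2 ('n'=39): chars_in_quartet=3 acc=0x100E7 bytes_emitted=0
After char 3 ('+'=62): chars_in_quartet=4 acc=0x4039FE -> emit 40 39 FE, reset; bytes_emitted=3
After char 4 ('G'=6): chars_in_quartet=1 acc=0x6 bytes_emitted=3
After char 5 ('F'=5): chars_in_quartet=2 acc=0x185 bytes_emitted=3
After char 6 ('I'=8): chars_in_quartet=3 acc=0x6148 bytes_emitted=3
After char 7 ('s'=44): chars_in_quartet=4 acc=0x18522C -> emit 18 52 2C, reset; bytes_emitted=6
After char 8 ('m'=38): chars_in_quartet=1 acc=0x26 bytes_emitted=6
After char 9 ('g'=32): chars_in_quartet=2 acc=0x9A0 bytes_emitted=6
Padding '==': partial quartet acc=0x9A0 -> emit 9A; bytes_emitted=7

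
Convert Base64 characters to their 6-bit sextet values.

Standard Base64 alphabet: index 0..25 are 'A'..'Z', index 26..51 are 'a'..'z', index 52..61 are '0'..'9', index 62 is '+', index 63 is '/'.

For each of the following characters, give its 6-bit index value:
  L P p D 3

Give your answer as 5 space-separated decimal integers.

'L': A..Z range, ord('L') − ord('A') = 11
'P': A..Z range, ord('P') − ord('A') = 15
'p': a..z range, 26 + ord('p') − ord('a') = 41
'D': A..Z range, ord('D') − ord('A') = 3
'3': 0..9 range, 52 + ord('3') − ord('0') = 55

Answer: 11 15 41 3 55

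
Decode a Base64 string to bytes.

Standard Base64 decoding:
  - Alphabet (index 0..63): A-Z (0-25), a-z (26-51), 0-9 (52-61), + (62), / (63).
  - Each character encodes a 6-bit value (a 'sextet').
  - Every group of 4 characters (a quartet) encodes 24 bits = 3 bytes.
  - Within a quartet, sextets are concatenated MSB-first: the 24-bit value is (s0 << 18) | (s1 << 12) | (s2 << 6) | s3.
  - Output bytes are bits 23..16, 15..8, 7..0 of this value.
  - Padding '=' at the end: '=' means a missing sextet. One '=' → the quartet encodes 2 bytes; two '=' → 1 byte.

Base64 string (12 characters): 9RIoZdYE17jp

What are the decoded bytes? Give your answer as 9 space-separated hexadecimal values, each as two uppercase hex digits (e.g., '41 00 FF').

Answer: F5 12 28 65 D6 04 D7 B8 E9

Derivation:
After char 0 ('9'=61): chars_in_quartet=1 acc=0x3D bytes_emitted=0
After char 1 ('R'=17): chars_in_quartet=2 acc=0xF51 bytes_emitted=0
After char 2 ('I'=8): chars_in_quartet=3 acc=0x3D448 bytes_emitted=0
After char 3 ('o'=40): chars_in_quartet=4 acc=0xF51228 -> emit F5 12 28, reset; bytes_emitted=3
After char 4 ('Z'=25): chars_in_quartet=1 acc=0x19 bytes_emitted=3
After char 5 ('d'=29): chars_in_quartet=2 acc=0x65D bytes_emitted=3
After char 6 ('Y'=24): chars_in_quartet=3 acc=0x19758 bytes_emitted=3
After char 7 ('E'=4): chars_in_quartet=4 acc=0x65D604 -> emit 65 D6 04, reset; bytes_emitted=6
After char 8 ('1'=53): chars_in_quartet=1 acc=0x35 bytes_emitted=6
After char 9 ('7'=59): chars_in_quartet=2 acc=0xD7B bytes_emitted=6
After char 10 ('j'=35): chars_in_quartet=3 acc=0x35EE3 bytes_emitted=6
After char 11 ('p'=41): chars_in_quartet=4 acc=0xD7B8E9 -> emit D7 B8 E9, reset; bytes_emitted=9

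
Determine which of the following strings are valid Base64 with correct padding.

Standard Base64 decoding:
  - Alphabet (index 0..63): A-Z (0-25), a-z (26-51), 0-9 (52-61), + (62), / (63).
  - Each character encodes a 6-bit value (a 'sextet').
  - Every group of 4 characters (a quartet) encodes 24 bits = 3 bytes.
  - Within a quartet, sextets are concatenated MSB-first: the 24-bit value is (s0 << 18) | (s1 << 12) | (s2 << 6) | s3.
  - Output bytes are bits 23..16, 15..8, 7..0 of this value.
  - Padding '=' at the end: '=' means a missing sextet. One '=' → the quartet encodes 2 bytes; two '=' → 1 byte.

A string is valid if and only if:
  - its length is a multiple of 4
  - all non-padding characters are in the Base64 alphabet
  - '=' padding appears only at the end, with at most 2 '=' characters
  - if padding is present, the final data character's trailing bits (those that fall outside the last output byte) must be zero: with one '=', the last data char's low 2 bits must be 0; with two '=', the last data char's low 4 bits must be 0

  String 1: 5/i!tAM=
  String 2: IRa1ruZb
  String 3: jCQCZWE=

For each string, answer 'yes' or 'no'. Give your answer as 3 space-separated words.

String 1: '5/i!tAM=' → invalid (bad char(s): ['!'])
String 2: 'IRa1ruZb' → valid
String 3: 'jCQCZWE=' → valid

Answer: no yes yes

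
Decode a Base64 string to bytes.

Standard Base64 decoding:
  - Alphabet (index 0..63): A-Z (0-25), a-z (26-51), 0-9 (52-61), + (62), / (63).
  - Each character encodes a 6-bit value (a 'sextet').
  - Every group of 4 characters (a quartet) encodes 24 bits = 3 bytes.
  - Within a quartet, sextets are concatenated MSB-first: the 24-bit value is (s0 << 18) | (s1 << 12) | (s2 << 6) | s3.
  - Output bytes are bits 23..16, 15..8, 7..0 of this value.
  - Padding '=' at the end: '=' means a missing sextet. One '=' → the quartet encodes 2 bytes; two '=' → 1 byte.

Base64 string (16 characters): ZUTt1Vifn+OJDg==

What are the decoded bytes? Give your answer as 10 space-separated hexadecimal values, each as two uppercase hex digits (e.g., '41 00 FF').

After char 0 ('Z'=25): chars_in_quartet=1 acc=0x19 bytes_emitted=0
After char 1 ('U'=20): chars_in_quartet=2 acc=0x654 bytes_emitted=0
After char 2 ('T'=19): chars_in_quartet=3 acc=0x19513 bytes_emitted=0
After char 3 ('t'=45): chars_in_quartet=4 acc=0x6544ED -> emit 65 44 ED, reset; bytes_emitted=3
After char 4 ('1'=53): chars_in_quartet=1 acc=0x35 bytes_emitted=3
After char 5 ('V'=21): chars_in_quartet=2 acc=0xD55 bytes_emitted=3
After char 6 ('i'=34): chars_in_quartet=3 acc=0x35562 bytes_emitted=3
After char 7 ('f'=31): chars_in_quartet=4 acc=0xD5589F -> emit D5 58 9F, reset; bytes_emitted=6
After char 8 ('n'=39): chars_in_quartet=1 acc=0x27 bytes_emitted=6
After char 9 ('+'=62): chars_in_quartet=2 acc=0x9FE bytes_emitted=6
After char 10 ('O'=14): chars_in_quartet=3 acc=0x27F8E bytes_emitted=6
After char 11 ('J'=9): chars_in_quartet=4 acc=0x9FE389 -> emit 9F E3 89, reset; bytes_emitted=9
After char 12 ('D'=3): chars_in_quartet=1 acc=0x3 bytes_emitted=9
After char 13 ('g'=32): chars_in_quartet=2 acc=0xE0 bytes_emitted=9
Padding '==': partial quartet acc=0xE0 -> emit 0E; bytes_emitted=10

Answer: 65 44 ED D5 58 9F 9F E3 89 0E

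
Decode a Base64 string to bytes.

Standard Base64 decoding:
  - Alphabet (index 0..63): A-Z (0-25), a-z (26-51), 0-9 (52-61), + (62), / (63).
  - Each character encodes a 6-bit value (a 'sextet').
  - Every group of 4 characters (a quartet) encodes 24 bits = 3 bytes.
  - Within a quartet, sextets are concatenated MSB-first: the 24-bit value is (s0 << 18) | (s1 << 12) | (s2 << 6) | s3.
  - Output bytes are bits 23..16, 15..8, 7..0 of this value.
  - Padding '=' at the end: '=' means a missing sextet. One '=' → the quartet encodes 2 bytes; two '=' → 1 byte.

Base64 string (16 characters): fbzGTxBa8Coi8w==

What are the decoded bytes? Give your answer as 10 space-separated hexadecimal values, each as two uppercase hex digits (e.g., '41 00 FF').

Answer: 7D BC C6 4F 10 5A F0 2A 22 F3

Derivation:
After char 0 ('f'=31): chars_in_quartet=1 acc=0x1F bytes_emitted=0
After char 1 ('b'=27): chars_in_quartet=2 acc=0x7DB bytes_emitted=0
After char 2 ('z'=51): chars_in_quartet=3 acc=0x1F6F3 bytes_emitted=0
After char 3 ('G'=6): chars_in_quartet=4 acc=0x7DBCC6 -> emit 7D BC C6, reset; bytes_emitted=3
After char 4 ('T'=19): chars_in_quartet=1 acc=0x13 bytes_emitted=3
After char 5 ('x'=49): chars_in_quartet=2 acc=0x4F1 bytes_emitted=3
After char 6 ('B'=1): chars_in_quartet=3 acc=0x13C41 bytes_emitted=3
After char 7 ('a'=26): chars_in_quartet=4 acc=0x4F105A -> emit 4F 10 5A, reset; bytes_emitted=6
After char 8 ('8'=60): chars_in_quartet=1 acc=0x3C bytes_emitted=6
After char 9 ('C'=2): chars_in_quartet=2 acc=0xF02 bytes_emitted=6
After char 10 ('o'=40): chars_in_quartet=3 acc=0x3C0A8 bytes_emitted=6
After char 11 ('i'=34): chars_in_quartet=4 acc=0xF02A22 -> emit F0 2A 22, reset; bytes_emitted=9
After char 12 ('8'=60): chars_in_quartet=1 acc=0x3C bytes_emitted=9
After char 13 ('w'=48): chars_in_quartet=2 acc=0xF30 bytes_emitted=9
Padding '==': partial quartet acc=0xF30 -> emit F3; bytes_emitted=10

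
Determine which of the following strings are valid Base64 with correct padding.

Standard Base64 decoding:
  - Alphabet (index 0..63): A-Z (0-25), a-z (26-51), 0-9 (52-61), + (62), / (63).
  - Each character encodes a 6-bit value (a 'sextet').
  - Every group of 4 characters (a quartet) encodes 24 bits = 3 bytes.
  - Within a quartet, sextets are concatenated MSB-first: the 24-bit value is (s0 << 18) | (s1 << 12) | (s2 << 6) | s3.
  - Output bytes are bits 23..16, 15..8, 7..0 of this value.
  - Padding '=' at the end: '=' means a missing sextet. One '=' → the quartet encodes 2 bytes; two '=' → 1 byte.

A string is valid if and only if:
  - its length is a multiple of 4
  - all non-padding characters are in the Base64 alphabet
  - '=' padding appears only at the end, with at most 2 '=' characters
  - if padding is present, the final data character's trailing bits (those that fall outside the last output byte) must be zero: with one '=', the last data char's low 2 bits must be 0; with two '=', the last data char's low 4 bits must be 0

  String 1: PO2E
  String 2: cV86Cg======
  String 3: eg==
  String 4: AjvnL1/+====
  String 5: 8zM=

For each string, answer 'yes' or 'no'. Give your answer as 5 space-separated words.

String 1: 'PO2E' → valid
String 2: 'cV86Cg======' → invalid (6 pad chars (max 2))
String 3: 'eg==' → valid
String 4: 'AjvnL1/+====' → invalid (4 pad chars (max 2))
String 5: '8zM=' → valid

Answer: yes no yes no yes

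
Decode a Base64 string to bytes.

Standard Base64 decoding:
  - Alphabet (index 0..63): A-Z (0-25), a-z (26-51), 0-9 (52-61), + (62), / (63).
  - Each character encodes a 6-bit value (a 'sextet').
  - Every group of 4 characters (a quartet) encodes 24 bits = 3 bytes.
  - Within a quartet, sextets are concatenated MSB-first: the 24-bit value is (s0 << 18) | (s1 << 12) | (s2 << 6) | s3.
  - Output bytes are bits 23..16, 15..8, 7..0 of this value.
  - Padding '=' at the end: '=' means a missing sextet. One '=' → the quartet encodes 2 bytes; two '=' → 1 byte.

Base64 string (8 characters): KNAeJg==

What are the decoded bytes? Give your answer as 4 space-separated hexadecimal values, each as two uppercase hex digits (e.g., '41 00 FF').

Answer: 28 D0 1E 26

Derivation:
After char 0 ('K'=10): chars_in_quartet=1 acc=0xA bytes_emitted=0
After char 1 ('N'=13): chars_in_quartet=2 acc=0x28D bytes_emitted=0
After char 2 ('A'=0): chars_in_quartet=3 acc=0xA340 bytes_emitted=0
After char 3 ('e'=30): chars_in_quartet=4 acc=0x28D01E -> emit 28 D0 1E, reset; bytes_emitted=3
After char 4 ('J'=9): chars_in_quartet=1 acc=0x9 bytes_emitted=3
After char 5 ('g'=32): chars_in_quartet=2 acc=0x260 bytes_emitted=3
Padding '==': partial quartet acc=0x260 -> emit 26; bytes_emitted=4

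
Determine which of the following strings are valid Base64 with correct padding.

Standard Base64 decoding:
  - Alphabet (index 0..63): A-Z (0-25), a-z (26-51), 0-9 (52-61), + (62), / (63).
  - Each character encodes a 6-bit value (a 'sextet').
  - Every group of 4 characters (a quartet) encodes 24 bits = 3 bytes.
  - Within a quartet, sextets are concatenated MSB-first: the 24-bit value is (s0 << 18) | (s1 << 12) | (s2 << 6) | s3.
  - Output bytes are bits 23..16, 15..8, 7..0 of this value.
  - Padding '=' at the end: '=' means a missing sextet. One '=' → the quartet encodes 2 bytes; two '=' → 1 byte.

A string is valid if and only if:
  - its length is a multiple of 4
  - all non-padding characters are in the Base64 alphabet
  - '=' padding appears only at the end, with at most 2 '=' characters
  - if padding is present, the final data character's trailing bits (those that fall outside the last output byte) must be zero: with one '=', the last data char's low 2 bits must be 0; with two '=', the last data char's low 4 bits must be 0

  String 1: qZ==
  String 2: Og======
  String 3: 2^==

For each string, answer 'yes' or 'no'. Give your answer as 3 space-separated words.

String 1: 'qZ==' → invalid (bad trailing bits)
String 2: 'Og======' → invalid (6 pad chars (max 2))
String 3: '2^==' → invalid (bad char(s): ['^'])

Answer: no no no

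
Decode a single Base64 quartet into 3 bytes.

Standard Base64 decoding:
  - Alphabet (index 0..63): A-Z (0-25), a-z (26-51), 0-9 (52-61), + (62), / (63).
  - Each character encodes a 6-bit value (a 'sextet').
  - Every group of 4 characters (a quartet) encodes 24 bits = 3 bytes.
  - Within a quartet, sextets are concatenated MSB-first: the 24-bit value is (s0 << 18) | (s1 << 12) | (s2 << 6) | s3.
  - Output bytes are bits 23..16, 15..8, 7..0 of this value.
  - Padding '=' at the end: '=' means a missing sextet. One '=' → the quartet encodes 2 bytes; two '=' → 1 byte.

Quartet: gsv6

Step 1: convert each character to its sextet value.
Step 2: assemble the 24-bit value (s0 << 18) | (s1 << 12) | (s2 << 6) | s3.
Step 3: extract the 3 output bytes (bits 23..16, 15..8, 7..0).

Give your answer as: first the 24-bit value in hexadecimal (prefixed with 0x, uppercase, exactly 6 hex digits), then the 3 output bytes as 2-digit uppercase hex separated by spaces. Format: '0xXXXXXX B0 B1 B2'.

Answer: 0x82CBFA 82 CB FA

Derivation:
Sextets: g=32, s=44, v=47, 6=58
24-bit: (32<<18) | (44<<12) | (47<<6) | 58
      = 0x800000 | 0x02C000 | 0x000BC0 | 0x00003A
      = 0x82CBFA
Bytes: (v>>16)&0xFF=82, (v>>8)&0xFF=CB, v&0xFF=FA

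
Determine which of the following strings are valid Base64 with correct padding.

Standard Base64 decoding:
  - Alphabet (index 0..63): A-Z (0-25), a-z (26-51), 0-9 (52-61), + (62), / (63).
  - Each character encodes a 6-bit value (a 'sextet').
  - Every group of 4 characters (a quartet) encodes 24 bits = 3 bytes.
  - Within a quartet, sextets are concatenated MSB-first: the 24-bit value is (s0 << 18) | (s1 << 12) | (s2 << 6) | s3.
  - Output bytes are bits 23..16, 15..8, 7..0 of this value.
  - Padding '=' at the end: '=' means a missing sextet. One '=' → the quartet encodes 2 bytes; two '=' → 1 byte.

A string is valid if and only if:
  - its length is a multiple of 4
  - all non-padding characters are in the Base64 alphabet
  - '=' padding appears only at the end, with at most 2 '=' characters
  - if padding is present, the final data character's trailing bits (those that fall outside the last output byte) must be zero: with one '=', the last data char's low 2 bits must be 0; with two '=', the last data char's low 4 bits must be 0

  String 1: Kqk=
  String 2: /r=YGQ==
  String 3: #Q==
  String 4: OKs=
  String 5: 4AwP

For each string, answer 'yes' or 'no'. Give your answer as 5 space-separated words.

Answer: yes no no yes yes

Derivation:
String 1: 'Kqk=' → valid
String 2: '/r=YGQ==' → invalid (bad char(s): ['=']; '=' in middle)
String 3: '#Q==' → invalid (bad char(s): ['#'])
String 4: 'OKs=' → valid
String 5: '4AwP' → valid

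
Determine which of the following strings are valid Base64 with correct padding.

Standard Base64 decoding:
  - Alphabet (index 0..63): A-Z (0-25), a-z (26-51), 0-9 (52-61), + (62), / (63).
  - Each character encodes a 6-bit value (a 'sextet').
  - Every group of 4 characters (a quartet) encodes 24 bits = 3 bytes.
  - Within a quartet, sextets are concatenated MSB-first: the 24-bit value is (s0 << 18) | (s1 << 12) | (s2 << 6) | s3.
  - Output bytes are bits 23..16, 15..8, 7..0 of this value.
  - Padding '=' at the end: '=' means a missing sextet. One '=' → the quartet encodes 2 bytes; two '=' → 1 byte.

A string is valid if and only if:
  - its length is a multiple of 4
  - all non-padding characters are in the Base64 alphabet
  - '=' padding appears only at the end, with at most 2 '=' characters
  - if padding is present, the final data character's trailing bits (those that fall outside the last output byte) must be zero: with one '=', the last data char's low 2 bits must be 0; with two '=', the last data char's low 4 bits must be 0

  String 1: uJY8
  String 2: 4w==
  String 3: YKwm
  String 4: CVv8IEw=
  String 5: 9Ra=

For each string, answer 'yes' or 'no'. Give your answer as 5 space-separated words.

String 1: 'uJY8' → valid
String 2: '4w==' → valid
String 3: 'YKwm' → valid
String 4: 'CVv8IEw=' → valid
String 5: '9Ra=' → invalid (bad trailing bits)

Answer: yes yes yes yes no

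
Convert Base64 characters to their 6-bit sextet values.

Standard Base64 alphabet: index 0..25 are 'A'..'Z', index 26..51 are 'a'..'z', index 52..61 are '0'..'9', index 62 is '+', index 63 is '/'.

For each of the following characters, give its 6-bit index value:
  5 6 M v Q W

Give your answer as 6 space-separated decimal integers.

Answer: 57 58 12 47 16 22

Derivation:
'5': 0..9 range, 52 + ord('5') − ord('0') = 57
'6': 0..9 range, 52 + ord('6') − ord('0') = 58
'M': A..Z range, ord('M') − ord('A') = 12
'v': a..z range, 26 + ord('v') − ord('a') = 47
'Q': A..Z range, ord('Q') − ord('A') = 16
'W': A..Z range, ord('W') − ord('A') = 22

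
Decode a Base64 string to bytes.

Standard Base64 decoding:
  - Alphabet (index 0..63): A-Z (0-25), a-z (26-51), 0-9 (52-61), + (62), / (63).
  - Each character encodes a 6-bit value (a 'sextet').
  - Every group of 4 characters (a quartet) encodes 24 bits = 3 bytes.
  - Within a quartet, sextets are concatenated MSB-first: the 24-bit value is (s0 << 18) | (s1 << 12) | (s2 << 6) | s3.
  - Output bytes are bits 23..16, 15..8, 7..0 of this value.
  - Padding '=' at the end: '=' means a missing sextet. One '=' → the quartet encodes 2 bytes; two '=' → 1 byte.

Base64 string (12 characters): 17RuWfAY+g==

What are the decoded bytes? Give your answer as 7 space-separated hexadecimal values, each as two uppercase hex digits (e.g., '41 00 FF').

Answer: D7 B4 6E 59 F0 18 FA

Derivation:
After char 0 ('1'=53): chars_in_quartet=1 acc=0x35 bytes_emitted=0
After char 1 ('7'=59): chars_in_quartet=2 acc=0xD7B bytes_emitted=0
After char 2 ('R'=17): chars_in_quartet=3 acc=0x35ED1 bytes_emitted=0
After char 3 ('u'=46): chars_in_quartet=4 acc=0xD7B46E -> emit D7 B4 6E, reset; bytes_emitted=3
After char 4 ('W'=22): chars_in_quartet=1 acc=0x16 bytes_emitted=3
After char 5 ('f'=31): chars_in_quartet=2 acc=0x59F bytes_emitted=3
After char 6 ('A'=0): chars_in_quartet=3 acc=0x167C0 bytes_emitted=3
After char 7 ('Y'=24): chars_in_quartet=4 acc=0x59F018 -> emit 59 F0 18, reset; bytes_emitted=6
After char 8 ('+'=62): chars_in_quartet=1 acc=0x3E bytes_emitted=6
After char 9 ('g'=32): chars_in_quartet=2 acc=0xFA0 bytes_emitted=6
Padding '==': partial quartet acc=0xFA0 -> emit FA; bytes_emitted=7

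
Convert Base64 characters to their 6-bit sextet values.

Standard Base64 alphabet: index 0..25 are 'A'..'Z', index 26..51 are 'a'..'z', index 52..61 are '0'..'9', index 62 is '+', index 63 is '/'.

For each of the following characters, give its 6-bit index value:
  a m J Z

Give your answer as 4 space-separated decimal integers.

Answer: 26 38 9 25

Derivation:
'a': a..z range, 26 + ord('a') − ord('a') = 26
'm': a..z range, 26 + ord('m') − ord('a') = 38
'J': A..Z range, ord('J') − ord('A') = 9
'Z': A..Z range, ord('Z') − ord('A') = 25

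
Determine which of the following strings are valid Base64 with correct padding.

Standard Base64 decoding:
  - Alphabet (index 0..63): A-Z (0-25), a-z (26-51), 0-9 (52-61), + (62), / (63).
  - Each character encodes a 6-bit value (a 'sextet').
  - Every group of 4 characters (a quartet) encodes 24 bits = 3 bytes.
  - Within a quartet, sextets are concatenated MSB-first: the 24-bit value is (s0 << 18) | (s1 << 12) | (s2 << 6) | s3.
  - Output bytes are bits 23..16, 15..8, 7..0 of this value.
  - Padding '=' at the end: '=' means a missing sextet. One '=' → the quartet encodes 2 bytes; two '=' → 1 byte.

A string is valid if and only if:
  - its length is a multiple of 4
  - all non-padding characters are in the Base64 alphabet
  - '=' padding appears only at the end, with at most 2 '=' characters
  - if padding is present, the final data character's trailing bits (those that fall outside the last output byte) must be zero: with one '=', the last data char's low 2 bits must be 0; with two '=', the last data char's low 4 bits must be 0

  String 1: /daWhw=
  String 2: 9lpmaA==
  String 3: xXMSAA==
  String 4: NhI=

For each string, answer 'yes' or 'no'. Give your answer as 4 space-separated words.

Answer: no yes yes yes

Derivation:
String 1: '/daWhw=' → invalid (len=7 not mult of 4)
String 2: '9lpmaA==' → valid
String 3: 'xXMSAA==' → valid
String 4: 'NhI=' → valid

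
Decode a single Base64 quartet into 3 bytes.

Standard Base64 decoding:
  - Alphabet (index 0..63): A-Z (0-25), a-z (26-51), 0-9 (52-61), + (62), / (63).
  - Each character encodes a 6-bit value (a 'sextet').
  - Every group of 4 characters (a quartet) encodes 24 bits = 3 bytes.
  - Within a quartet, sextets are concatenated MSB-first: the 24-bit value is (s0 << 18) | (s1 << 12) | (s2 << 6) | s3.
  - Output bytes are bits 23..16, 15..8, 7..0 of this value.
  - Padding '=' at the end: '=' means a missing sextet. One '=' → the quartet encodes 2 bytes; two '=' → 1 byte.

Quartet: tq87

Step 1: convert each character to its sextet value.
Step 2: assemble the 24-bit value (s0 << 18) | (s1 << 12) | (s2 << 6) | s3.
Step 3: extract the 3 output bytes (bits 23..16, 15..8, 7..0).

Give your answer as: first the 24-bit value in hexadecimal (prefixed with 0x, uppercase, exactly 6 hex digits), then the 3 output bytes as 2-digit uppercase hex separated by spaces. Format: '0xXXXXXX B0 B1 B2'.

Sextets: t=45, q=42, 8=60, 7=59
24-bit: (45<<18) | (42<<12) | (60<<6) | 59
      = 0xB40000 | 0x02A000 | 0x000F00 | 0x00003B
      = 0xB6AF3B
Bytes: (v>>16)&0xFF=B6, (v>>8)&0xFF=AF, v&0xFF=3B

Answer: 0xB6AF3B B6 AF 3B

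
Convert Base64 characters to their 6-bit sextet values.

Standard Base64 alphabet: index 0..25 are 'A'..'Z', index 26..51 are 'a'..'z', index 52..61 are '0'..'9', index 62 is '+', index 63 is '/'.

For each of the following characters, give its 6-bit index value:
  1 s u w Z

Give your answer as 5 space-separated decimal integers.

Answer: 53 44 46 48 25

Derivation:
'1': 0..9 range, 52 + ord('1') − ord('0') = 53
's': a..z range, 26 + ord('s') − ord('a') = 44
'u': a..z range, 26 + ord('u') − ord('a') = 46
'w': a..z range, 26 + ord('w') − ord('a') = 48
'Z': A..Z range, ord('Z') − ord('A') = 25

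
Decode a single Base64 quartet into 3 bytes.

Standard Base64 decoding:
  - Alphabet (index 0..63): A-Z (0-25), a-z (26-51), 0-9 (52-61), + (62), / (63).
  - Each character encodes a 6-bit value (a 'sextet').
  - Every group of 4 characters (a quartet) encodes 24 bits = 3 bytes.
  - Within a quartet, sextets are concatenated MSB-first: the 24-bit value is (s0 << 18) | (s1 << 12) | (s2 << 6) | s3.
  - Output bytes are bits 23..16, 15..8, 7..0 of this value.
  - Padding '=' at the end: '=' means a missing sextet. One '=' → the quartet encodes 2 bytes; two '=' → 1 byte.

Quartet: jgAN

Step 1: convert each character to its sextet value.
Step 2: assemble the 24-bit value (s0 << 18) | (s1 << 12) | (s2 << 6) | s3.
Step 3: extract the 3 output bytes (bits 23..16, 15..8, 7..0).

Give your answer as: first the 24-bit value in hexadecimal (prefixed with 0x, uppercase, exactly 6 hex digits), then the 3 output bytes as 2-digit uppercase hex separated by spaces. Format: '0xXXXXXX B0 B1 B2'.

Answer: 0x8E000D 8E 00 0D

Derivation:
Sextets: j=35, g=32, A=0, N=13
24-bit: (35<<18) | (32<<12) | (0<<6) | 13
      = 0x8C0000 | 0x020000 | 0x000000 | 0x00000D
      = 0x8E000D
Bytes: (v>>16)&0xFF=8E, (v>>8)&0xFF=00, v&0xFF=0D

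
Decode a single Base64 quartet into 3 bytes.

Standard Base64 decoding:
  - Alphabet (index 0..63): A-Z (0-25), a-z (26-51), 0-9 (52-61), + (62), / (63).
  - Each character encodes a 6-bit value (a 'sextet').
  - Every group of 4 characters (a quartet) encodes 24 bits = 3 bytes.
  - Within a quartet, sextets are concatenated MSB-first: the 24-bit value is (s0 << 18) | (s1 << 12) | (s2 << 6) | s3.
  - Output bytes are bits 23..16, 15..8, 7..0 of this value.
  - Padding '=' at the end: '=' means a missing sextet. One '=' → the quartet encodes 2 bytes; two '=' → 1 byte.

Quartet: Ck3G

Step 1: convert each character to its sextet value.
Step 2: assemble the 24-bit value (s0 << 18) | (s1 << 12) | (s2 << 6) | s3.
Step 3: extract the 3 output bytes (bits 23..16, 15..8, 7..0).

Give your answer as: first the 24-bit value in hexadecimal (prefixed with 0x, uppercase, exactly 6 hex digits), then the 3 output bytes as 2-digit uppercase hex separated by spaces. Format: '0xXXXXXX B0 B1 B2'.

Sextets: C=2, k=36, 3=55, G=6
24-bit: (2<<18) | (36<<12) | (55<<6) | 6
      = 0x080000 | 0x024000 | 0x000DC0 | 0x000006
      = 0x0A4DC6
Bytes: (v>>16)&0xFF=0A, (v>>8)&0xFF=4D, v&0xFF=C6

Answer: 0x0A4DC6 0A 4D C6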